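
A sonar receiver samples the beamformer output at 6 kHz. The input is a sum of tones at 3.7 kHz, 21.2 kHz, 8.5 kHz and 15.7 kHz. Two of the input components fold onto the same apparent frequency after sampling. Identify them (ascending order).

3.7 kHz, 15.7 kHz

fs/2 = 3 kHz.
3.7 kHz > fs/2 = 3 kHz, folds to fs − 3.7 kHz = 2.3 kHz.
21.2 kHz mod fs = 3.2 kHz.
3.2 kHz > fs/2 = 3 kHz, folds to fs − 3.2 kHz = 2.8 kHz.
8.5 kHz mod fs = 2.5 kHz.
2.5 kHz ≤ fs/2 = 3 kHz, appears at 2.5 kHz.
15.7 kHz mod fs = 3.7 kHz.
3.7 kHz > fs/2 = 3 kHz, folds to fs − 3.7 kHz = 2.3 kHz.
3.7 kHz and 15.7 kHz both map to 2.3 kHz.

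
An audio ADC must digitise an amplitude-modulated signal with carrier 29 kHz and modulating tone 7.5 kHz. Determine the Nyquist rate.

AM sidebands sit at fc ± fm = 21.5 kHz and 36.5 kHz.
Highest-frequency component: 36.5 kHz.
Nyquist rate = 2 × 36.5 kHz = 73 kHz.

73 kHz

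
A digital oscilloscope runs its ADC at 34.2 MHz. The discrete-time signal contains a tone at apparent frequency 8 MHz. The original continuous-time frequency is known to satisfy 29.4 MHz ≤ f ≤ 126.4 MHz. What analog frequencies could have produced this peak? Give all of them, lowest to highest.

Frequencies that alias to 8 MHz are k·fs ± 8 MHz for integer k ≥ 0.
k=0: 8 MHz.
k=1: 26.2 MHz, 42.2 MHz.
k=2: 60.4 MHz, 76.4 MHz.
k=3: 94.6 MHz, 110.6 MHz.
k=4: 128.8 MHz, 144.8 MHz.
Within [29.4 MHz, 126.4 MHz]: 42.2 MHz, 60.4 MHz, 76.4 MHz, 94.6 MHz, 110.6 MHz.

42.2 MHz, 60.4 MHz, 76.4 MHz, 94.6 MHz, 110.6 MHz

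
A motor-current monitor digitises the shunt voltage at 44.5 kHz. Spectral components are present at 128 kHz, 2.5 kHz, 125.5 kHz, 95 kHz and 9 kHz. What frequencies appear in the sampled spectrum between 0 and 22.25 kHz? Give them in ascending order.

fs/2 = 22.25 kHz.
128 kHz mod fs = 39 kHz.
39 kHz > fs/2 = 22.25 kHz, folds to fs − 39 kHz = 5.5 kHz.
2.5 kHz ≤ fs/2 = 22.25 kHz, passes unchanged.
125.5 kHz mod fs = 36.5 kHz.
36.5 kHz > fs/2 = 22.25 kHz, folds to fs − 36.5 kHz = 8 kHz.
95 kHz mod fs = 6 kHz.
6 kHz ≤ fs/2 = 22.25 kHz, appears at 6 kHz.
9 kHz ≤ fs/2 = 22.25 kHz, passes unchanged.
Distinct values: {2.5 kHz, 5.5 kHz, 6 kHz, 8 kHz, 9 kHz}.

2.5 kHz, 5.5 kHz, 6 kHz, 8 kHz, 9 kHz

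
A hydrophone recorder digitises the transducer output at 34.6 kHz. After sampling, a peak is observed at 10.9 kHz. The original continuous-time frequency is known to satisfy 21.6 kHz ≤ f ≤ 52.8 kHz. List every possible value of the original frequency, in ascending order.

Frequencies that alias to 10.9 kHz are k·fs ± 10.9 kHz for integer k ≥ 0.
k=0: 10.9 kHz.
k=1: 23.7 kHz, 45.5 kHz.
k=2: 58.3 kHz, 80.1 kHz.
Within [21.6 kHz, 52.8 kHz]: 23.7 kHz, 45.5 kHz.

23.7 kHz, 45.5 kHz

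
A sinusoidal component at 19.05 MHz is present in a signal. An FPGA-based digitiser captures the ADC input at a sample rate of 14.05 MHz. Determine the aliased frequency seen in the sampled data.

19.05 MHz mod fs = 5 MHz.
5 MHz ≤ fs/2 = 7.025 MHz, appears at 5 MHz.

5 MHz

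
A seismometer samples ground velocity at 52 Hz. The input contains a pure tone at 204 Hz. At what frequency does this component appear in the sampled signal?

204 Hz mod fs = 48 Hz.
48 Hz > fs/2 = 26 Hz, folds to fs − 48 Hz = 4 Hz.

4 Hz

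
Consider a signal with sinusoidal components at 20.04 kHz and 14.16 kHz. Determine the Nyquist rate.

40.08 kHz

Highest-frequency component: 20.04 kHz.
Nyquist rate = 2 × 20.04 kHz = 40.08 kHz.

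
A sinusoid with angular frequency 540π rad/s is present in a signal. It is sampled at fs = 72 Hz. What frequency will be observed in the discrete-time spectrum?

18 Hz

ω = 540π rad/s → f = ω/(2π) = 270 Hz.
270 Hz mod fs = 54 Hz.
54 Hz > fs/2 = 36 Hz, folds to fs − 54 Hz = 18 Hz.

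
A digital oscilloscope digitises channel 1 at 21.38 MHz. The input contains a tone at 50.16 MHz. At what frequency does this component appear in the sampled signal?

50.16 MHz mod fs = 7.4 MHz.
7.4 MHz ≤ fs/2 = 10.69 MHz, appears at 7.4 MHz.

7.4 MHz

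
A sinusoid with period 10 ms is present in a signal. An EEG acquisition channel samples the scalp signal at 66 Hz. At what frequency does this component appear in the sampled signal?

32 Hz

T = 10 ms → f = 1/T = 100 Hz.
100 Hz mod fs = 34 Hz.
34 Hz > fs/2 = 33 Hz, folds to fs − 34 Hz = 32 Hz.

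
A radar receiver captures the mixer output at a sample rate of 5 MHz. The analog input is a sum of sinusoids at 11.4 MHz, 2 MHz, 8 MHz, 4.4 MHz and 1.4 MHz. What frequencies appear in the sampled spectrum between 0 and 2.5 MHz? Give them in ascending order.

0.6 MHz, 1.4 MHz, 2 MHz

fs/2 = 2.5 MHz.
11.4 MHz mod fs = 1.4 MHz.
1.4 MHz ≤ fs/2 = 2.5 MHz, appears at 1.4 MHz.
2 MHz ≤ fs/2 = 2.5 MHz, passes unchanged.
8 MHz mod fs = 3 MHz.
3 MHz > fs/2 = 2.5 MHz, folds to fs − 3 MHz = 2 MHz.
4.4 MHz > fs/2 = 2.5 MHz, folds to fs − 4.4 MHz = 0.6 MHz.
1.4 MHz ≤ fs/2 = 2.5 MHz, passes unchanged.
Distinct values: {0.6 MHz, 1.4 MHz, 2 MHz}.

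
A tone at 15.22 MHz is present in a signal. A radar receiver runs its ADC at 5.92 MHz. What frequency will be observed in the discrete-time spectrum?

15.22 MHz mod fs = 3.38 MHz.
3.38 MHz > fs/2 = 2.96 MHz, folds to fs − 3.38 MHz = 2.54 MHz.

2.54 MHz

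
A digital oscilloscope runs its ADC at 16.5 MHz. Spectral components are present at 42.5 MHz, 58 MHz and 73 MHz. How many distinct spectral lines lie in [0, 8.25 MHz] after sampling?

2

fs/2 = 8.25 MHz.
42.5 MHz mod fs = 9.5 MHz.
9.5 MHz > fs/2 = 8.25 MHz, folds to fs − 9.5 MHz = 7 MHz.
58 MHz mod fs = 8.5 MHz.
8.5 MHz > fs/2 = 8.25 MHz, folds to fs − 8.5 MHz = 8 MHz.
73 MHz mod fs = 7 MHz.
7 MHz ≤ fs/2 = 8.25 MHz, appears at 7 MHz.
Distinct values: {7 MHz, 8 MHz} → 2.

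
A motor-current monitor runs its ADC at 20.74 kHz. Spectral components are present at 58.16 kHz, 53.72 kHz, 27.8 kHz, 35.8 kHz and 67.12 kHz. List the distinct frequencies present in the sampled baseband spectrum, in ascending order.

4.06 kHz, 4.9 kHz, 5.68 kHz, 7.06 kHz, 8.5 kHz

fs/2 = 10.37 kHz.
58.16 kHz mod fs = 16.68 kHz.
16.68 kHz > fs/2 = 10.37 kHz, folds to fs − 16.68 kHz = 4.06 kHz.
53.72 kHz mod fs = 12.24 kHz.
12.24 kHz > fs/2 = 10.37 kHz, folds to fs − 12.24 kHz = 8.5 kHz.
27.8 kHz mod fs = 7.06 kHz.
7.06 kHz ≤ fs/2 = 10.37 kHz, appears at 7.06 kHz.
35.8 kHz mod fs = 15.06 kHz.
15.06 kHz > fs/2 = 10.37 kHz, folds to fs − 15.06 kHz = 5.68 kHz.
67.12 kHz mod fs = 4.9 kHz.
4.9 kHz ≤ fs/2 = 10.37 kHz, appears at 4.9 kHz.
Distinct values: {4.06 kHz, 4.9 kHz, 5.68 kHz, 7.06 kHz, 8.5 kHz}.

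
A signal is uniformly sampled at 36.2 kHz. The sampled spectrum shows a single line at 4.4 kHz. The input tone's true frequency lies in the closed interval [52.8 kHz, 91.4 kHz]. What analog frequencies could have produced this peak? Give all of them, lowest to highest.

Frequencies that alias to 4.4 kHz are k·fs ± 4.4 kHz for integer k ≥ 0.
k=0: 4.4 kHz.
k=1: 31.8 kHz, 40.6 kHz.
k=2: 68 kHz, 76.8 kHz.
k=3: 104.2 kHz, 113 kHz.
Within [52.8 kHz, 91.4 kHz]: 68 kHz, 76.8 kHz.

68 kHz, 76.8 kHz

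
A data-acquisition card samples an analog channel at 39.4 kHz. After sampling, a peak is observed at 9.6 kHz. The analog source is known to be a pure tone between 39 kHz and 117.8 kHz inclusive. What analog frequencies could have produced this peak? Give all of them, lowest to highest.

49 kHz, 69.2 kHz, 88.4 kHz, 108.6 kHz

Frequencies that alias to 9.6 kHz are k·fs ± 9.6 kHz for integer k ≥ 0.
k=0: 9.6 kHz.
k=1: 29.8 kHz, 49 kHz.
k=2: 69.2 kHz, 88.4 kHz.
k=3: 108.6 kHz, 127.8 kHz.
k=4: 148 kHz, 167.2 kHz.
Within [39 kHz, 117.8 kHz]: 49 kHz, 69.2 kHz, 88.4 kHz, 108.6 kHz.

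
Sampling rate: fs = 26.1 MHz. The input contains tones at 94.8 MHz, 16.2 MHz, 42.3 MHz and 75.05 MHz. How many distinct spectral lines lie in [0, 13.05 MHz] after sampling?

3

fs/2 = 13.05 MHz.
94.8 MHz mod fs = 16.5 MHz.
16.5 MHz > fs/2 = 13.05 MHz, folds to fs − 16.5 MHz = 9.6 MHz.
16.2 MHz > fs/2 = 13.05 MHz, folds to fs − 16.2 MHz = 9.9 MHz.
42.3 MHz mod fs = 16.2 MHz.
16.2 MHz > fs/2 = 13.05 MHz, folds to fs − 16.2 MHz = 9.9 MHz.
75.05 MHz mod fs = 22.85 MHz.
22.85 MHz > fs/2 = 13.05 MHz, folds to fs − 22.85 MHz = 3.25 MHz.
Distinct values: {3.25 MHz, 9.6 MHz, 9.9 MHz} → 3.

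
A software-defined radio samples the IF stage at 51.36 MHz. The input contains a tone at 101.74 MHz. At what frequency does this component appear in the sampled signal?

0.98 MHz

101.74 MHz mod fs = 50.38 MHz.
50.38 MHz > fs/2 = 25.68 MHz, folds to fs − 50.38 MHz = 0.98 MHz.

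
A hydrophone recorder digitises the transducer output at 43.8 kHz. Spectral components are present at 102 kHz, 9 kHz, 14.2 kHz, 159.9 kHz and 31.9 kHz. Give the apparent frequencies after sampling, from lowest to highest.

fs/2 = 21.9 kHz.
102 kHz mod fs = 14.4 kHz.
14.4 kHz ≤ fs/2 = 21.9 kHz, appears at 14.4 kHz.
9 kHz ≤ fs/2 = 21.9 kHz, passes unchanged.
14.2 kHz ≤ fs/2 = 21.9 kHz, passes unchanged.
159.9 kHz mod fs = 28.5 kHz.
28.5 kHz > fs/2 = 21.9 kHz, folds to fs − 28.5 kHz = 15.3 kHz.
31.9 kHz > fs/2 = 21.9 kHz, folds to fs − 31.9 kHz = 11.9 kHz.
Distinct values: {9 kHz, 11.9 kHz, 14.2 kHz, 14.4 kHz, 15.3 kHz}.

9 kHz, 11.9 kHz, 14.2 kHz, 14.4 kHz, 15.3 kHz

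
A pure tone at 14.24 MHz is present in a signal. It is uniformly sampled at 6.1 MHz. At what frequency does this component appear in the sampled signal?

14.24 MHz mod fs = 2.04 MHz.
2.04 MHz ≤ fs/2 = 3.05 MHz, appears at 2.04 MHz.

2.04 MHz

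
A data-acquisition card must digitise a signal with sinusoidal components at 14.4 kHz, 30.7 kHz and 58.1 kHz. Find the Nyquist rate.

116.2 kHz

Highest-frequency component: 58.1 kHz.
Nyquist rate = 2 × 58.1 kHz = 116.2 kHz.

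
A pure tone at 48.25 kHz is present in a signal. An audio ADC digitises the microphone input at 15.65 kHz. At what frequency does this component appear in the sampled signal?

1.3 kHz

48.25 kHz mod fs = 1.3 kHz.
1.3 kHz ≤ fs/2 = 7.825 kHz, appears at 1.3 kHz.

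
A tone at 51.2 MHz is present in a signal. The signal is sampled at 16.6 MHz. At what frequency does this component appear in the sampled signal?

1.4 MHz

51.2 MHz mod fs = 1.4 MHz.
1.4 MHz ≤ fs/2 = 8.3 MHz, appears at 1.4 MHz.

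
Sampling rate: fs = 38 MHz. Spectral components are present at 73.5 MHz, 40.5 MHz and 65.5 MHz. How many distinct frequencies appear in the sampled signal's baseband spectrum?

fs/2 = 19 MHz.
73.5 MHz mod fs = 35.5 MHz.
35.5 MHz > fs/2 = 19 MHz, folds to fs − 35.5 MHz = 2.5 MHz.
40.5 MHz mod fs = 2.5 MHz.
2.5 MHz ≤ fs/2 = 19 MHz, appears at 2.5 MHz.
65.5 MHz mod fs = 27.5 MHz.
27.5 MHz > fs/2 = 19 MHz, folds to fs − 27.5 MHz = 10.5 MHz.
Distinct values: {2.5 MHz, 10.5 MHz} → 2.

2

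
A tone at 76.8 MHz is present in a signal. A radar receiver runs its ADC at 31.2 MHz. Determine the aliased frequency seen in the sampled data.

76.8 MHz mod fs = 14.4 MHz.
14.4 MHz ≤ fs/2 = 15.6 MHz, appears at 14.4 MHz.

14.4 MHz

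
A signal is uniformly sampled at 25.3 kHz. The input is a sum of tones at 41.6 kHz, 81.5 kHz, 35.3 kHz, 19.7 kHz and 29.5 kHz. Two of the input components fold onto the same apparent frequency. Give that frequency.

5.6 kHz

fs/2 = 12.65 kHz.
41.6 kHz mod fs = 16.3 kHz.
16.3 kHz > fs/2 = 12.65 kHz, folds to fs − 16.3 kHz = 9 kHz.
81.5 kHz mod fs = 5.6 kHz.
5.6 kHz ≤ fs/2 = 12.65 kHz, appears at 5.6 kHz.
35.3 kHz mod fs = 10 kHz.
10 kHz ≤ fs/2 = 12.65 kHz, appears at 10 kHz.
19.7 kHz > fs/2 = 12.65 kHz, folds to fs − 19.7 kHz = 5.6 kHz.
29.5 kHz mod fs = 4.2 kHz.
4.2 kHz ≤ fs/2 = 12.65 kHz, appears at 4.2 kHz.
19.7 kHz and 81.5 kHz both map to 5.6 kHz.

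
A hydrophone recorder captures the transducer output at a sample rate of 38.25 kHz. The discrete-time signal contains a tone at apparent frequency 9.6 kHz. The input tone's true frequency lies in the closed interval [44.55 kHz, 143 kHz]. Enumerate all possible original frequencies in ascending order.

Frequencies that alias to 9.6 kHz are k·fs ± 9.6 kHz for integer k ≥ 0.
k=0: 9.6 kHz.
k=1: 28.65 kHz, 47.85 kHz.
k=2: 66.9 kHz, 86.1 kHz.
k=3: 105.15 kHz, 124.35 kHz.
k=4: 143.4 kHz, 162.6 kHz.
Within [44.55 kHz, 143 kHz]: 47.85 kHz, 66.9 kHz, 86.1 kHz, 105.15 kHz, 124.35 kHz.

47.85 kHz, 66.9 kHz, 86.1 kHz, 105.15 kHz, 124.35 kHz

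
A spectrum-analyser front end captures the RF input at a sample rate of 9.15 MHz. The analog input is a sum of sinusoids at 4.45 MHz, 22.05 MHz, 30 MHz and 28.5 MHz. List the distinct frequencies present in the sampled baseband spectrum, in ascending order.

1.05 MHz, 2.55 MHz, 3.75 MHz, 4.45 MHz

fs/2 = 4.575 MHz.
4.45 MHz ≤ fs/2 = 4.575 MHz, passes unchanged.
22.05 MHz mod fs = 3.75 MHz.
3.75 MHz ≤ fs/2 = 4.575 MHz, appears at 3.75 MHz.
30 MHz mod fs = 2.55 MHz.
2.55 MHz ≤ fs/2 = 4.575 MHz, appears at 2.55 MHz.
28.5 MHz mod fs = 1.05 MHz.
1.05 MHz ≤ fs/2 = 4.575 MHz, appears at 1.05 MHz.
Distinct values: {1.05 MHz, 2.55 MHz, 3.75 MHz, 4.45 MHz}.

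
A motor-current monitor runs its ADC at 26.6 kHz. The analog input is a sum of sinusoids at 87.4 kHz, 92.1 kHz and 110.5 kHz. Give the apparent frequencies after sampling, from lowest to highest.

4.1 kHz, 7.6 kHz, 12.3 kHz

fs/2 = 13.3 kHz.
87.4 kHz mod fs = 7.6 kHz.
7.6 kHz ≤ fs/2 = 13.3 kHz, appears at 7.6 kHz.
92.1 kHz mod fs = 12.3 kHz.
12.3 kHz ≤ fs/2 = 13.3 kHz, appears at 12.3 kHz.
110.5 kHz mod fs = 4.1 kHz.
4.1 kHz ≤ fs/2 = 13.3 kHz, appears at 4.1 kHz.
Distinct values: {4.1 kHz, 7.6 kHz, 12.3 kHz}.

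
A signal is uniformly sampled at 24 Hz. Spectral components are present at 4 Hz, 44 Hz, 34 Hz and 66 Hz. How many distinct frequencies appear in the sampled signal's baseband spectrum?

3

fs/2 = 12 Hz.
4 Hz ≤ fs/2 = 12 Hz, passes unchanged.
44 Hz mod fs = 20 Hz.
20 Hz > fs/2 = 12 Hz, folds to fs − 20 Hz = 4 Hz.
34 Hz mod fs = 10 Hz.
10 Hz ≤ fs/2 = 12 Hz, appears at 10 Hz.
66 Hz mod fs = 18 Hz.
18 Hz > fs/2 = 12 Hz, folds to fs − 18 Hz = 6 Hz.
Distinct values: {4 Hz, 6 Hz, 10 Hz} → 3.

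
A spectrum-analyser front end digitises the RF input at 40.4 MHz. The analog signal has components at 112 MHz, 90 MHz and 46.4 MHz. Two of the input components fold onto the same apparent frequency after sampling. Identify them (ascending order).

fs/2 = 20.2 MHz.
112 MHz mod fs = 31.2 MHz.
31.2 MHz > fs/2 = 20.2 MHz, folds to fs − 31.2 MHz = 9.2 MHz.
90 MHz mod fs = 9.2 MHz.
9.2 MHz ≤ fs/2 = 20.2 MHz, appears at 9.2 MHz.
46.4 MHz mod fs = 6 MHz.
6 MHz ≤ fs/2 = 20.2 MHz, appears at 6 MHz.
90 MHz and 112 MHz both map to 9.2 MHz.

90 MHz, 112 MHz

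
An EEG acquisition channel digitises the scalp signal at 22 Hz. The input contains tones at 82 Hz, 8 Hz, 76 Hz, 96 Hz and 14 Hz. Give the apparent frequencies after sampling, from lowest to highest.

6 Hz, 8 Hz, 10 Hz

fs/2 = 11 Hz.
82 Hz mod fs = 16 Hz.
16 Hz > fs/2 = 11 Hz, folds to fs − 16 Hz = 6 Hz.
8 Hz ≤ fs/2 = 11 Hz, passes unchanged.
76 Hz mod fs = 10 Hz.
10 Hz ≤ fs/2 = 11 Hz, appears at 10 Hz.
96 Hz mod fs = 8 Hz.
8 Hz ≤ fs/2 = 11 Hz, appears at 8 Hz.
14 Hz > fs/2 = 11 Hz, folds to fs − 14 Hz = 8 Hz.
Distinct values: {6 Hz, 8 Hz, 10 Hz}.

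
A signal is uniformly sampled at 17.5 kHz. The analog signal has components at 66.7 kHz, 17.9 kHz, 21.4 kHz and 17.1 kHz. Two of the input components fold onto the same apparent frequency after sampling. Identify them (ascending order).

fs/2 = 8.75 kHz.
66.7 kHz mod fs = 14.2 kHz.
14.2 kHz > fs/2 = 8.75 kHz, folds to fs − 14.2 kHz = 3.3 kHz.
17.9 kHz mod fs = 0.4 kHz.
0.4 kHz ≤ fs/2 = 8.75 kHz, appears at 0.4 kHz.
21.4 kHz mod fs = 3.9 kHz.
3.9 kHz ≤ fs/2 = 8.75 kHz, appears at 3.9 kHz.
17.1 kHz > fs/2 = 8.75 kHz, folds to fs − 17.1 kHz = 0.4 kHz.
17.1 kHz and 17.9 kHz both map to 0.4 kHz.

17.1 kHz, 17.9 kHz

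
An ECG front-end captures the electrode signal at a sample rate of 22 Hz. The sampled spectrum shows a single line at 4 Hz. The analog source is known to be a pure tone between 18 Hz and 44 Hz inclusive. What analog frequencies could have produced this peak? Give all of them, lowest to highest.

Frequencies that alias to 4 Hz are k·fs ± 4 Hz for integer k ≥ 0.
k=0: 4 Hz.
k=1: 18 Hz, 26 Hz.
k=2: 40 Hz, 48 Hz.
k=3: 62 Hz, 70 Hz.
Within [18 Hz, 44 Hz]: 18 Hz, 26 Hz, 40 Hz.

18 Hz, 26 Hz, 40 Hz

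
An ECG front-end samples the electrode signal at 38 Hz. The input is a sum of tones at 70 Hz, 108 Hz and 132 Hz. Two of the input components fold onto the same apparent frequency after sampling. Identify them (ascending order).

70 Hz, 108 Hz

fs/2 = 19 Hz.
70 Hz mod fs = 32 Hz.
32 Hz > fs/2 = 19 Hz, folds to fs − 32 Hz = 6 Hz.
108 Hz mod fs = 32 Hz.
32 Hz > fs/2 = 19 Hz, folds to fs − 32 Hz = 6 Hz.
132 Hz mod fs = 18 Hz.
18 Hz ≤ fs/2 = 19 Hz, appears at 18 Hz.
70 Hz and 108 Hz both map to 6 Hz.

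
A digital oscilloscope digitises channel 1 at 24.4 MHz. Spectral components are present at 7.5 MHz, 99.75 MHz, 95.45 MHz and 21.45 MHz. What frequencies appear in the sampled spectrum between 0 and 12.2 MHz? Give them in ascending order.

fs/2 = 12.2 MHz.
7.5 MHz ≤ fs/2 = 12.2 MHz, passes unchanged.
99.75 MHz mod fs = 2.15 MHz.
2.15 MHz ≤ fs/2 = 12.2 MHz, appears at 2.15 MHz.
95.45 MHz mod fs = 22.25 MHz.
22.25 MHz > fs/2 = 12.2 MHz, folds to fs − 22.25 MHz = 2.15 MHz.
21.45 MHz > fs/2 = 12.2 MHz, folds to fs − 21.45 MHz = 2.95 MHz.
Distinct values: {2.15 MHz, 2.95 MHz, 7.5 MHz}.

2.15 MHz, 2.95 MHz, 7.5 MHz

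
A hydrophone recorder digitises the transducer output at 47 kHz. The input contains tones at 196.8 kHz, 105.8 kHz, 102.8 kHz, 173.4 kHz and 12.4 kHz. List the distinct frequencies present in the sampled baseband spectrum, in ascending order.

8.8 kHz, 11.8 kHz, 12.4 kHz, 14.6 kHz

fs/2 = 23.5 kHz.
196.8 kHz mod fs = 8.8 kHz.
8.8 kHz ≤ fs/2 = 23.5 kHz, appears at 8.8 kHz.
105.8 kHz mod fs = 11.8 kHz.
11.8 kHz ≤ fs/2 = 23.5 kHz, appears at 11.8 kHz.
102.8 kHz mod fs = 8.8 kHz.
8.8 kHz ≤ fs/2 = 23.5 kHz, appears at 8.8 kHz.
173.4 kHz mod fs = 32.4 kHz.
32.4 kHz > fs/2 = 23.5 kHz, folds to fs − 32.4 kHz = 14.6 kHz.
12.4 kHz ≤ fs/2 = 23.5 kHz, passes unchanged.
Distinct values: {8.8 kHz, 11.8 kHz, 12.4 kHz, 14.6 kHz}.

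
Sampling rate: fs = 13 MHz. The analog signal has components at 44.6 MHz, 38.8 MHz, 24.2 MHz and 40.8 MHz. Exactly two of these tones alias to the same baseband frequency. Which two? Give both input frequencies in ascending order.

24.2 MHz, 40.8 MHz

fs/2 = 6.5 MHz.
44.6 MHz mod fs = 5.6 MHz.
5.6 MHz ≤ fs/2 = 6.5 MHz, appears at 5.6 MHz.
38.8 MHz mod fs = 12.8 MHz.
12.8 MHz > fs/2 = 6.5 MHz, folds to fs − 12.8 MHz = 0.2 MHz.
24.2 MHz mod fs = 11.2 MHz.
11.2 MHz > fs/2 = 6.5 MHz, folds to fs − 11.2 MHz = 1.8 MHz.
40.8 MHz mod fs = 1.8 MHz.
1.8 MHz ≤ fs/2 = 6.5 MHz, appears at 1.8 MHz.
24.2 MHz and 40.8 MHz both map to 1.8 MHz.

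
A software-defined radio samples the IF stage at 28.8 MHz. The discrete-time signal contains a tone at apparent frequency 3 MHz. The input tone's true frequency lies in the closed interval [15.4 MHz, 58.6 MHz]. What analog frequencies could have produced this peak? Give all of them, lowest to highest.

25.8 MHz, 31.8 MHz, 54.6 MHz

Frequencies that alias to 3 MHz are k·fs ± 3 MHz for integer k ≥ 0.
k=0: 3 MHz.
k=1: 25.8 MHz, 31.8 MHz.
k=2: 54.6 MHz, 60.6 MHz.
k=3: 83.4 MHz, 89.4 MHz.
Within [15.4 MHz, 58.6 MHz]: 25.8 MHz, 31.8 MHz, 54.6 MHz.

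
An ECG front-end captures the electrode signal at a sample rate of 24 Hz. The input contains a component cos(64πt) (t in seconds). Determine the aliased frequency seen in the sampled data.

ω = 64π rad/s → f = ω/(2π) = 32 Hz.
32 Hz mod fs = 8 Hz.
8 Hz ≤ fs/2 = 12 Hz, appears at 8 Hz.

8 Hz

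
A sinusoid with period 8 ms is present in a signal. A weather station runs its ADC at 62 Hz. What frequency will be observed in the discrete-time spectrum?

1 Hz

T = 8 ms → f = 1/T = 125 Hz.
125 Hz mod fs = 1 Hz.
1 Hz ≤ fs/2 = 31 Hz, appears at 1 Hz.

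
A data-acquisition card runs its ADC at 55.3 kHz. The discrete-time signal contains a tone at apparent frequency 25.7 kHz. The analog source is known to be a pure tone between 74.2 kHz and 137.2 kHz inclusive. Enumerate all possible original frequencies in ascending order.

81 kHz, 84.9 kHz, 136.3 kHz

Frequencies that alias to 25.7 kHz are k·fs ± 25.7 kHz for integer k ≥ 0.
k=0: 25.7 kHz.
k=1: 29.6 kHz, 81 kHz.
k=2: 84.9 kHz, 136.3 kHz.
k=3: 140.2 kHz, 191.6 kHz.
Within [74.2 kHz, 137.2 kHz]: 81 kHz, 84.9 kHz, 136.3 kHz.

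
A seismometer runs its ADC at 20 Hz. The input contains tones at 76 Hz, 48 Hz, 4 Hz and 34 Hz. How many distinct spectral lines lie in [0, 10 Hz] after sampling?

fs/2 = 10 Hz.
76 Hz mod fs = 16 Hz.
16 Hz > fs/2 = 10 Hz, folds to fs − 16 Hz = 4 Hz.
48 Hz mod fs = 8 Hz.
8 Hz ≤ fs/2 = 10 Hz, appears at 8 Hz.
4 Hz ≤ fs/2 = 10 Hz, passes unchanged.
34 Hz mod fs = 14 Hz.
14 Hz > fs/2 = 10 Hz, folds to fs − 14 Hz = 6 Hz.
Distinct values: {4 Hz, 6 Hz, 8 Hz} → 3.

3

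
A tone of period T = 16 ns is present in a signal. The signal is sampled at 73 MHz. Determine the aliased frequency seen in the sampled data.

T = 16 ns → f = 1/T = 62.5 MHz.
62.5 MHz > fs/2 = 36.5 MHz, folds to fs − 62.5 MHz = 10.5 MHz.

10.5 MHz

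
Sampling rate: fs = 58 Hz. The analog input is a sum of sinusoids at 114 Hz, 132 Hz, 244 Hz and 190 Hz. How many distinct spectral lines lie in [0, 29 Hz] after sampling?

3

fs/2 = 29 Hz.
114 Hz mod fs = 56 Hz.
56 Hz > fs/2 = 29 Hz, folds to fs − 56 Hz = 2 Hz.
132 Hz mod fs = 16 Hz.
16 Hz ≤ fs/2 = 29 Hz, appears at 16 Hz.
244 Hz mod fs = 12 Hz.
12 Hz ≤ fs/2 = 29 Hz, appears at 12 Hz.
190 Hz mod fs = 16 Hz.
16 Hz ≤ fs/2 = 29 Hz, appears at 16 Hz.
Distinct values: {2 Hz, 12 Hz, 16 Hz} → 3.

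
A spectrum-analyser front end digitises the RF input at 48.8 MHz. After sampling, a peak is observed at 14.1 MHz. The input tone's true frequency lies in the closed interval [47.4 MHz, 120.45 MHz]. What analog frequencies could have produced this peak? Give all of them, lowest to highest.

62.9 MHz, 83.5 MHz, 111.7 MHz

Frequencies that alias to 14.1 MHz are k·fs ± 14.1 MHz for integer k ≥ 0.
k=0: 14.1 MHz.
k=1: 34.7 MHz, 62.9 MHz.
k=2: 83.5 MHz, 111.7 MHz.
k=3: 132.3 MHz, 160.5 MHz.
Within [47.4 MHz, 120.45 MHz]: 62.9 MHz, 83.5 MHz, 111.7 MHz.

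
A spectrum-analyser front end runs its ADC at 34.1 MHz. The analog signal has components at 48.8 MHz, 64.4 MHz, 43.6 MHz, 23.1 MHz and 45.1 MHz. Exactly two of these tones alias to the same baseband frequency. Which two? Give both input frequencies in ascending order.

fs/2 = 17.05 MHz.
48.8 MHz mod fs = 14.7 MHz.
14.7 MHz ≤ fs/2 = 17.05 MHz, appears at 14.7 MHz.
64.4 MHz mod fs = 30.3 MHz.
30.3 MHz > fs/2 = 17.05 MHz, folds to fs − 30.3 MHz = 3.8 MHz.
43.6 MHz mod fs = 9.5 MHz.
9.5 MHz ≤ fs/2 = 17.05 MHz, appears at 9.5 MHz.
23.1 MHz > fs/2 = 17.05 MHz, folds to fs − 23.1 MHz = 11 MHz.
45.1 MHz mod fs = 11 MHz.
11 MHz ≤ fs/2 = 17.05 MHz, appears at 11 MHz.
23.1 MHz and 45.1 MHz both map to 11 MHz.

23.1 MHz, 45.1 MHz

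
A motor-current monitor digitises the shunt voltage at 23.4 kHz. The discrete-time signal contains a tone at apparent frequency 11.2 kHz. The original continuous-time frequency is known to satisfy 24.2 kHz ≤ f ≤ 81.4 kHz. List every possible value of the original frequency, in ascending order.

Frequencies that alias to 11.2 kHz are k·fs ± 11.2 kHz for integer k ≥ 0.
k=0: 11.2 kHz.
k=1: 12.2 kHz, 34.6 kHz.
k=2: 35.6 kHz, 58 kHz.
k=3: 59 kHz, 81.4 kHz.
k=4: 82.4 kHz, 104.8 kHz.
Within [24.2 kHz, 81.4 kHz]: 34.6 kHz, 35.6 kHz, 58 kHz, 59 kHz, 81.4 kHz.

34.6 kHz, 35.6 kHz, 58 kHz, 59 kHz, 81.4 kHz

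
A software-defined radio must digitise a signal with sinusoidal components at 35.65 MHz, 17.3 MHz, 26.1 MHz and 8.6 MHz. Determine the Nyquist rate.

Highest-frequency component: 35.65 MHz.
Nyquist rate = 2 × 35.65 MHz = 71.3 MHz.

71.3 MHz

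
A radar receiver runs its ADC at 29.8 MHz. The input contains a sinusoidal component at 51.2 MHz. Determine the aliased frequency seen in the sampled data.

51.2 MHz mod fs = 21.4 MHz.
21.4 MHz > fs/2 = 14.9 MHz, folds to fs − 21.4 MHz = 8.4 MHz.

8.4 MHz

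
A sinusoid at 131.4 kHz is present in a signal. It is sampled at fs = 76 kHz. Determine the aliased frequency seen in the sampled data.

20.6 kHz

131.4 kHz mod fs = 55.4 kHz.
55.4 kHz > fs/2 = 38 kHz, folds to fs − 55.4 kHz = 20.6 kHz.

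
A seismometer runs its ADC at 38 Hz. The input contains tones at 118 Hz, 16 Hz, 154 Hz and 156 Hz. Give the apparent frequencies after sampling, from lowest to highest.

fs/2 = 19 Hz.
118 Hz mod fs = 4 Hz.
4 Hz ≤ fs/2 = 19 Hz, appears at 4 Hz.
16 Hz ≤ fs/2 = 19 Hz, passes unchanged.
154 Hz mod fs = 2 Hz.
2 Hz ≤ fs/2 = 19 Hz, appears at 2 Hz.
156 Hz mod fs = 4 Hz.
4 Hz ≤ fs/2 = 19 Hz, appears at 4 Hz.
Distinct values: {2 Hz, 4 Hz, 16 Hz}.

2 Hz, 4 Hz, 16 Hz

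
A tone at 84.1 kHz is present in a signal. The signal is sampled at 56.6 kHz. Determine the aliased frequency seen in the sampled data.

27.5 kHz

84.1 kHz mod fs = 27.5 kHz.
27.5 kHz ≤ fs/2 = 28.3 kHz, appears at 27.5 kHz.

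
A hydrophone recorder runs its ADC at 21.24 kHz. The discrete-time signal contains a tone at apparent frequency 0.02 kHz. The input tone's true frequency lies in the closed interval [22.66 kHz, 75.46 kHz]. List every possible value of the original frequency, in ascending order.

Frequencies that alias to 0.02 kHz are k·fs ± 0.02 kHz for integer k ≥ 0.
k=0: 0.02 kHz.
k=1: 21.22 kHz, 21.26 kHz.
k=2: 42.46 kHz, 42.5 kHz.
k=3: 63.7 kHz, 63.74 kHz.
k=4: 84.94 kHz, 84.98 kHz.
Within [22.66 kHz, 75.46 kHz]: 42.46 kHz, 42.5 kHz, 63.7 kHz, 63.74 kHz.

42.46 kHz, 42.5 kHz, 63.7 kHz, 63.74 kHz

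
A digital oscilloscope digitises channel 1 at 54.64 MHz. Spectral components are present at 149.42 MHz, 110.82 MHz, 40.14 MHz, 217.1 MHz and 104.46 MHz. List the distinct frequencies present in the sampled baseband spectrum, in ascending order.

fs/2 = 27.32 MHz.
149.42 MHz mod fs = 40.14 MHz.
40.14 MHz > fs/2 = 27.32 MHz, folds to fs − 40.14 MHz = 14.5 MHz.
110.82 MHz mod fs = 1.54 MHz.
1.54 MHz ≤ fs/2 = 27.32 MHz, appears at 1.54 MHz.
40.14 MHz > fs/2 = 27.32 MHz, folds to fs − 40.14 MHz = 14.5 MHz.
217.1 MHz mod fs = 53.18 MHz.
53.18 MHz > fs/2 = 27.32 MHz, folds to fs − 53.18 MHz = 1.46 MHz.
104.46 MHz mod fs = 49.82 MHz.
49.82 MHz > fs/2 = 27.32 MHz, folds to fs − 49.82 MHz = 4.82 MHz.
Distinct values: {1.46 MHz, 1.54 MHz, 4.82 MHz, 14.5 MHz}.

1.46 MHz, 1.54 MHz, 4.82 MHz, 14.5 MHz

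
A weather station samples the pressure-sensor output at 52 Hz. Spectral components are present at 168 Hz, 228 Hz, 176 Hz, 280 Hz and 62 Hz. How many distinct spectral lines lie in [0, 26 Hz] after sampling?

3

fs/2 = 26 Hz.
168 Hz mod fs = 12 Hz.
12 Hz ≤ fs/2 = 26 Hz, appears at 12 Hz.
228 Hz mod fs = 20 Hz.
20 Hz ≤ fs/2 = 26 Hz, appears at 20 Hz.
176 Hz mod fs = 20 Hz.
20 Hz ≤ fs/2 = 26 Hz, appears at 20 Hz.
280 Hz mod fs = 20 Hz.
20 Hz ≤ fs/2 = 26 Hz, appears at 20 Hz.
62 Hz mod fs = 10 Hz.
10 Hz ≤ fs/2 = 26 Hz, appears at 10 Hz.
Distinct values: {10 Hz, 12 Hz, 20 Hz} → 3.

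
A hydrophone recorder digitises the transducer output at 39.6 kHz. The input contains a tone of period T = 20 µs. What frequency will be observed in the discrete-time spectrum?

T = 20 µs → f = 1/T = 50 kHz.
50 kHz mod fs = 10.4 kHz.
10.4 kHz ≤ fs/2 = 19.8 kHz, appears at 10.4 kHz.

10.4 kHz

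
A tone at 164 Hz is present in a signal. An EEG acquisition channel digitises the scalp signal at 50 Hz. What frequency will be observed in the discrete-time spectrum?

14 Hz

164 Hz mod fs = 14 Hz.
14 Hz ≤ fs/2 = 25 Hz, appears at 14 Hz.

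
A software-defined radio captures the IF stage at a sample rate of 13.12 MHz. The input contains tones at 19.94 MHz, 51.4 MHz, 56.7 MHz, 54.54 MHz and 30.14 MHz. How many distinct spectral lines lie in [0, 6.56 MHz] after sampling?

fs/2 = 6.56 MHz.
19.94 MHz mod fs = 6.82 MHz.
6.82 MHz > fs/2 = 6.56 MHz, folds to fs − 6.82 MHz = 6.3 MHz.
51.4 MHz mod fs = 12.04 MHz.
12.04 MHz > fs/2 = 6.56 MHz, folds to fs − 12.04 MHz = 1.08 MHz.
56.7 MHz mod fs = 4.22 MHz.
4.22 MHz ≤ fs/2 = 6.56 MHz, appears at 4.22 MHz.
54.54 MHz mod fs = 2.06 MHz.
2.06 MHz ≤ fs/2 = 6.56 MHz, appears at 2.06 MHz.
30.14 MHz mod fs = 3.9 MHz.
3.9 MHz ≤ fs/2 = 6.56 MHz, appears at 3.9 MHz.
Distinct values: {1.08 MHz, 2.06 MHz, 3.9 MHz, 4.22 MHz, 6.3 MHz} → 5.

5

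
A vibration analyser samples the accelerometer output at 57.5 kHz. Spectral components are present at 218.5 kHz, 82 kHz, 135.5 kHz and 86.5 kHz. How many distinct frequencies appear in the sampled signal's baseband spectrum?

fs/2 = 28.75 kHz.
218.5 kHz mod fs = 46 kHz.
46 kHz > fs/2 = 28.75 kHz, folds to fs − 46 kHz = 11.5 kHz.
82 kHz mod fs = 24.5 kHz.
24.5 kHz ≤ fs/2 = 28.75 kHz, appears at 24.5 kHz.
135.5 kHz mod fs = 20.5 kHz.
20.5 kHz ≤ fs/2 = 28.75 kHz, appears at 20.5 kHz.
86.5 kHz mod fs = 29 kHz.
29 kHz > fs/2 = 28.75 kHz, folds to fs − 29 kHz = 28.5 kHz.
Distinct values: {11.5 kHz, 20.5 kHz, 24.5 kHz, 28.5 kHz} → 4.

4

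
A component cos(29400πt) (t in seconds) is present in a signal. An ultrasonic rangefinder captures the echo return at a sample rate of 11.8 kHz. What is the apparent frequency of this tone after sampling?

ω = 29400π rad/s → f = ω/(2π) = 14700 Hz = 14.7 kHz.
14.7 kHz mod fs = 2.9 kHz.
2.9 kHz ≤ fs/2 = 5.9 kHz, appears at 2.9 kHz.

2.9 kHz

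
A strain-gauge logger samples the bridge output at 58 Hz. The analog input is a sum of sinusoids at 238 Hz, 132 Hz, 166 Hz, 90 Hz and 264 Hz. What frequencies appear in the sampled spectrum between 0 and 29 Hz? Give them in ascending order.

fs/2 = 29 Hz.
238 Hz mod fs = 6 Hz.
6 Hz ≤ fs/2 = 29 Hz, appears at 6 Hz.
132 Hz mod fs = 16 Hz.
16 Hz ≤ fs/2 = 29 Hz, appears at 16 Hz.
166 Hz mod fs = 50 Hz.
50 Hz > fs/2 = 29 Hz, folds to fs − 50 Hz = 8 Hz.
90 Hz mod fs = 32 Hz.
32 Hz > fs/2 = 29 Hz, folds to fs − 32 Hz = 26 Hz.
264 Hz mod fs = 32 Hz.
32 Hz > fs/2 = 29 Hz, folds to fs − 32 Hz = 26 Hz.
Distinct values: {6 Hz, 8 Hz, 16 Hz, 26 Hz}.

6 Hz, 8 Hz, 16 Hz, 26 Hz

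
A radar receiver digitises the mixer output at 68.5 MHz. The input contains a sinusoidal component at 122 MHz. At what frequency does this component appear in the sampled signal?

15 MHz

122 MHz mod fs = 53.5 MHz.
53.5 MHz > fs/2 = 34.25 MHz, folds to fs − 53.5 MHz = 15 MHz.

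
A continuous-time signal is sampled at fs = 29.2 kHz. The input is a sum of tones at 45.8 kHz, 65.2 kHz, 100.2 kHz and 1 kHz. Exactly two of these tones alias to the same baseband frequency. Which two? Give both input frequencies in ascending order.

45.8 kHz, 100.2 kHz

fs/2 = 14.6 kHz.
45.8 kHz mod fs = 16.6 kHz.
16.6 kHz > fs/2 = 14.6 kHz, folds to fs − 16.6 kHz = 12.6 kHz.
65.2 kHz mod fs = 6.8 kHz.
6.8 kHz ≤ fs/2 = 14.6 kHz, appears at 6.8 kHz.
100.2 kHz mod fs = 12.6 kHz.
12.6 kHz ≤ fs/2 = 14.6 kHz, appears at 12.6 kHz.
1 kHz ≤ fs/2 = 14.6 kHz, passes unchanged.
45.8 kHz and 100.2 kHz both map to 12.6 kHz.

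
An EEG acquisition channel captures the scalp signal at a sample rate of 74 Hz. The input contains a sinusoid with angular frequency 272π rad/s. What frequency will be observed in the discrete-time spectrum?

12 Hz

ω = 272π rad/s → f = ω/(2π) = 136 Hz.
136 Hz mod fs = 62 Hz.
62 Hz > fs/2 = 37 Hz, folds to fs − 62 Hz = 12 Hz.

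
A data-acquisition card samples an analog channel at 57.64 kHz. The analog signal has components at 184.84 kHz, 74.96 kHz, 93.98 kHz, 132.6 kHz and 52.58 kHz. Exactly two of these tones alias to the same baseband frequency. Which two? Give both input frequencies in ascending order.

74.96 kHz, 132.6 kHz

fs/2 = 28.82 kHz.
184.84 kHz mod fs = 11.92 kHz.
11.92 kHz ≤ fs/2 = 28.82 kHz, appears at 11.92 kHz.
74.96 kHz mod fs = 17.32 kHz.
17.32 kHz ≤ fs/2 = 28.82 kHz, appears at 17.32 kHz.
93.98 kHz mod fs = 36.34 kHz.
36.34 kHz > fs/2 = 28.82 kHz, folds to fs − 36.34 kHz = 21.3 kHz.
132.6 kHz mod fs = 17.32 kHz.
17.32 kHz ≤ fs/2 = 28.82 kHz, appears at 17.32 kHz.
52.58 kHz > fs/2 = 28.82 kHz, folds to fs − 52.58 kHz = 5.06 kHz.
74.96 kHz and 132.6 kHz both map to 17.32 kHz.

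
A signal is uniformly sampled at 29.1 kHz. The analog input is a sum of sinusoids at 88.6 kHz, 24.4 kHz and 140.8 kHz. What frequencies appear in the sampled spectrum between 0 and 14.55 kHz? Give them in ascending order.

fs/2 = 14.55 kHz.
88.6 kHz mod fs = 1.3 kHz.
1.3 kHz ≤ fs/2 = 14.55 kHz, appears at 1.3 kHz.
24.4 kHz > fs/2 = 14.55 kHz, folds to fs − 24.4 kHz = 4.7 kHz.
140.8 kHz mod fs = 24.4 kHz.
24.4 kHz > fs/2 = 14.55 kHz, folds to fs − 24.4 kHz = 4.7 kHz.
Distinct values: {1.3 kHz, 4.7 kHz}.

1.3 kHz, 4.7 kHz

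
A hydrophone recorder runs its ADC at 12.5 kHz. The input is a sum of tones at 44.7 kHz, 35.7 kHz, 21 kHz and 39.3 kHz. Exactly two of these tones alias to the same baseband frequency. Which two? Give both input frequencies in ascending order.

35.7 kHz, 39.3 kHz

fs/2 = 6.25 kHz.
44.7 kHz mod fs = 7.2 kHz.
7.2 kHz > fs/2 = 6.25 kHz, folds to fs − 7.2 kHz = 5.3 kHz.
35.7 kHz mod fs = 10.7 kHz.
10.7 kHz > fs/2 = 6.25 kHz, folds to fs − 10.7 kHz = 1.8 kHz.
21 kHz mod fs = 8.5 kHz.
8.5 kHz > fs/2 = 6.25 kHz, folds to fs − 8.5 kHz = 4 kHz.
39.3 kHz mod fs = 1.8 kHz.
1.8 kHz ≤ fs/2 = 6.25 kHz, appears at 1.8 kHz.
35.7 kHz and 39.3 kHz both map to 1.8 kHz.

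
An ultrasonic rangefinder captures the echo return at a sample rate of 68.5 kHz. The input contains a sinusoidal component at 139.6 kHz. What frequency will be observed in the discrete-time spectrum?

139.6 kHz mod fs = 2.6 kHz.
2.6 kHz ≤ fs/2 = 34.25 kHz, appears at 2.6 kHz.

2.6 kHz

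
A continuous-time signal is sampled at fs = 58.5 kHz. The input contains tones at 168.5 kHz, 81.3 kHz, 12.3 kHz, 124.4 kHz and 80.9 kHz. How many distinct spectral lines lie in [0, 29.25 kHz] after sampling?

5

fs/2 = 29.25 kHz.
168.5 kHz mod fs = 51.5 kHz.
51.5 kHz > fs/2 = 29.25 kHz, folds to fs − 51.5 kHz = 7 kHz.
81.3 kHz mod fs = 22.8 kHz.
22.8 kHz ≤ fs/2 = 29.25 kHz, appears at 22.8 kHz.
12.3 kHz ≤ fs/2 = 29.25 kHz, passes unchanged.
124.4 kHz mod fs = 7.4 kHz.
7.4 kHz ≤ fs/2 = 29.25 kHz, appears at 7.4 kHz.
80.9 kHz mod fs = 22.4 kHz.
22.4 kHz ≤ fs/2 = 29.25 kHz, appears at 22.4 kHz.
Distinct values: {7 kHz, 7.4 kHz, 12.3 kHz, 22.4 kHz, 22.8 kHz} → 5.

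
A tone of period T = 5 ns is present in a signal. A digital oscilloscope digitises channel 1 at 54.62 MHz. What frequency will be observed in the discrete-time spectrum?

T = 5 ns → f = 1/T = 200 MHz.
200 MHz mod fs = 36.14 MHz.
36.14 MHz > fs/2 = 27.31 MHz, folds to fs − 36.14 MHz = 18.48 MHz.

18.48 MHz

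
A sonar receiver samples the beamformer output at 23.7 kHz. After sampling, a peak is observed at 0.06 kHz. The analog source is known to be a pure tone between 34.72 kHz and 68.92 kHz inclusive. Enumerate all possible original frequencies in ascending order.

47.34 kHz, 47.46 kHz

Frequencies that alias to 0.06 kHz are k·fs ± 0.06 kHz for integer k ≥ 0.
k=0: 0.06 kHz.
k=1: 23.64 kHz, 23.76 kHz.
k=2: 47.34 kHz, 47.46 kHz.
k=3: 71.04 kHz, 71.16 kHz.
Within [34.72 kHz, 68.92 kHz]: 47.34 kHz, 47.46 kHz.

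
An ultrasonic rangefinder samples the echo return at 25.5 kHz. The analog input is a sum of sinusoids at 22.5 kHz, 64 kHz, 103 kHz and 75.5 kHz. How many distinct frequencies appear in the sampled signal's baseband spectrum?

fs/2 = 12.75 kHz.
22.5 kHz > fs/2 = 12.75 kHz, folds to fs − 22.5 kHz = 3 kHz.
64 kHz mod fs = 13 kHz.
13 kHz > fs/2 = 12.75 kHz, folds to fs − 13 kHz = 12.5 kHz.
103 kHz mod fs = 1 kHz.
1 kHz ≤ fs/2 = 12.75 kHz, appears at 1 kHz.
75.5 kHz mod fs = 24.5 kHz.
24.5 kHz > fs/2 = 12.75 kHz, folds to fs − 24.5 kHz = 1 kHz.
Distinct values: {1 kHz, 3 kHz, 12.5 kHz} → 3.

3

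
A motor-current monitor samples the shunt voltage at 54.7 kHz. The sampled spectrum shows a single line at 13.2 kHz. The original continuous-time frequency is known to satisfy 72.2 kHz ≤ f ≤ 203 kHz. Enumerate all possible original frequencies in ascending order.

96.2 kHz, 122.6 kHz, 150.9 kHz, 177.3 kHz

Frequencies that alias to 13.2 kHz are k·fs ± 13.2 kHz for integer k ≥ 0.
k=0: 13.2 kHz.
k=1: 41.5 kHz, 67.9 kHz.
k=2: 96.2 kHz, 122.6 kHz.
k=3: 150.9 kHz, 177.3 kHz.
k=4: 205.6 kHz, 232 kHz.
Within [72.2 kHz, 203 kHz]: 96.2 kHz, 122.6 kHz, 150.9 kHz, 177.3 kHz.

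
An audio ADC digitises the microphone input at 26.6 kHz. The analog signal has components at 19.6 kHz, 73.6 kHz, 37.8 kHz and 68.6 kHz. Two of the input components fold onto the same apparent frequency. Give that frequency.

11.2 kHz

fs/2 = 13.3 kHz.
19.6 kHz > fs/2 = 13.3 kHz, folds to fs − 19.6 kHz = 7 kHz.
73.6 kHz mod fs = 20.4 kHz.
20.4 kHz > fs/2 = 13.3 kHz, folds to fs − 20.4 kHz = 6.2 kHz.
37.8 kHz mod fs = 11.2 kHz.
11.2 kHz ≤ fs/2 = 13.3 kHz, appears at 11.2 kHz.
68.6 kHz mod fs = 15.4 kHz.
15.4 kHz > fs/2 = 13.3 kHz, folds to fs − 15.4 kHz = 11.2 kHz.
37.8 kHz and 68.6 kHz both map to 11.2 kHz.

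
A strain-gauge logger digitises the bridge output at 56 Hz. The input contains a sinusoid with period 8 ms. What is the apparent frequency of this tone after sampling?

13 Hz

T = 8 ms → f = 1/T = 125 Hz.
125 Hz mod fs = 13 Hz.
13 Hz ≤ fs/2 = 28 Hz, appears at 13 Hz.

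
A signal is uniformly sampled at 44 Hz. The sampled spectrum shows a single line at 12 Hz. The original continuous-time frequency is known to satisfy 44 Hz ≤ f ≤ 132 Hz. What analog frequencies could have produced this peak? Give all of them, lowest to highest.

Frequencies that alias to 12 Hz are k·fs ± 12 Hz for integer k ≥ 0.
k=0: 12 Hz.
k=1: 32 Hz, 56 Hz.
k=2: 76 Hz, 100 Hz.
k=3: 120 Hz, 144 Hz.
k=4: 164 Hz, 188 Hz.
Within [44 Hz, 132 Hz]: 56 Hz, 76 Hz, 100 Hz, 120 Hz.

56 Hz, 76 Hz, 100 Hz, 120 Hz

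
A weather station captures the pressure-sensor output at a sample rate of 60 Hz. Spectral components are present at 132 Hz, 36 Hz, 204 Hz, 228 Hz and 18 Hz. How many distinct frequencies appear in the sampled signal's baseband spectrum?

3

fs/2 = 30 Hz.
132 Hz mod fs = 12 Hz.
12 Hz ≤ fs/2 = 30 Hz, appears at 12 Hz.
36 Hz > fs/2 = 30 Hz, folds to fs − 36 Hz = 24 Hz.
204 Hz mod fs = 24 Hz.
24 Hz ≤ fs/2 = 30 Hz, appears at 24 Hz.
228 Hz mod fs = 48 Hz.
48 Hz > fs/2 = 30 Hz, folds to fs − 48 Hz = 12 Hz.
18 Hz ≤ fs/2 = 30 Hz, passes unchanged.
Distinct values: {12 Hz, 18 Hz, 24 Hz} → 3.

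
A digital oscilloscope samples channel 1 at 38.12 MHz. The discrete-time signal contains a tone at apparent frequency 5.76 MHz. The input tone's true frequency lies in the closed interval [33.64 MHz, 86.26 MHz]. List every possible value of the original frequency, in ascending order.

43.88 MHz, 70.48 MHz, 82 MHz

Frequencies that alias to 5.76 MHz are k·fs ± 5.76 MHz for integer k ≥ 0.
k=0: 5.76 MHz.
k=1: 32.36 MHz, 43.88 MHz.
k=2: 70.48 MHz, 82 MHz.
k=3: 108.6 MHz, 120.12 MHz.
Within [33.64 MHz, 86.26 MHz]: 43.88 MHz, 70.48 MHz, 82 MHz.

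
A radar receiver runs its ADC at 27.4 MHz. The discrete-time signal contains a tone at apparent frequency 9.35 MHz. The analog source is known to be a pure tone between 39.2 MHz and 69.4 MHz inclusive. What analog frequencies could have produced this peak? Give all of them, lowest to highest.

45.45 MHz, 64.15 MHz

Frequencies that alias to 9.35 MHz are k·fs ± 9.35 MHz for integer k ≥ 0.
k=0: 9.35 MHz.
k=1: 18.05 MHz, 36.75 MHz.
k=2: 45.45 MHz, 64.15 MHz.
k=3: 72.85 MHz, 91.55 MHz.
Within [39.2 MHz, 69.4 MHz]: 45.45 MHz, 64.15 MHz.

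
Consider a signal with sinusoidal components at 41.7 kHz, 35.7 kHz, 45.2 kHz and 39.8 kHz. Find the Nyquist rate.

Highest-frequency component: 45.2 kHz.
Nyquist rate = 2 × 45.2 kHz = 90.4 kHz.

90.4 kHz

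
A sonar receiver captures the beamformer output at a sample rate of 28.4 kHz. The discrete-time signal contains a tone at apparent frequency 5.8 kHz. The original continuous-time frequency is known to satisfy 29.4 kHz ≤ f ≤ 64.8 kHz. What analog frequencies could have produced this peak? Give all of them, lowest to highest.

34.2 kHz, 51 kHz, 62.6 kHz

Frequencies that alias to 5.8 kHz are k·fs ± 5.8 kHz for integer k ≥ 0.
k=0: 5.8 kHz.
k=1: 22.6 kHz, 34.2 kHz.
k=2: 51 kHz, 62.6 kHz.
k=3: 79.4 kHz, 91 kHz.
Within [29.4 kHz, 64.8 kHz]: 34.2 kHz, 51 kHz, 62.6 kHz.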